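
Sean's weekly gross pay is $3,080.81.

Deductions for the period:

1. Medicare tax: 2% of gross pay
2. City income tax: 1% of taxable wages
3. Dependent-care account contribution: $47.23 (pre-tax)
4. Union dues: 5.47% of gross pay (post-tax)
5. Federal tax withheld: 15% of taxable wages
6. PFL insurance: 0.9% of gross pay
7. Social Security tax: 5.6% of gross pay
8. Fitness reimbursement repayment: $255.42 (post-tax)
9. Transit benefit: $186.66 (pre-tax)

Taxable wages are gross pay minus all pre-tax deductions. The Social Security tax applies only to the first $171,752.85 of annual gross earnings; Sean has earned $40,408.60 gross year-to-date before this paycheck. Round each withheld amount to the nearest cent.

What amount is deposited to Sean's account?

$1,705.59

Dependent-care account contribution: $47.23
Transit benefit: $186.66
Pre-tax total = $47.23 + $186.66 = $233.89
Taxable wages = $3,080.81 − $233.89 = $2,846.92
Federal tax withheld: $2,846.92 × 0.15 = $427.04
City income tax: $2,846.92 × 0.01 = $28.47
Social Security tax: cap not yet reached, full $3,080.81 is subject → $3,080.81 × 0.056 = $172.53
PFL insurance: $3,080.81 × 0.009 = $27.73
Medicare tax: $3,080.81 × 0.02 = $61.62
Union dues: $3,080.81 × 0.0547 = $168.52
Fitness reimbursement repayment: $255.42
Total deductions = $47.23 + $186.66 + $427.04 + $28.47 + $172.53 + $27.73 + $61.62 + $168.52 + $255.42 = $1,375.22
Net pay = $3,080.81 − $1,375.22 = $1,705.59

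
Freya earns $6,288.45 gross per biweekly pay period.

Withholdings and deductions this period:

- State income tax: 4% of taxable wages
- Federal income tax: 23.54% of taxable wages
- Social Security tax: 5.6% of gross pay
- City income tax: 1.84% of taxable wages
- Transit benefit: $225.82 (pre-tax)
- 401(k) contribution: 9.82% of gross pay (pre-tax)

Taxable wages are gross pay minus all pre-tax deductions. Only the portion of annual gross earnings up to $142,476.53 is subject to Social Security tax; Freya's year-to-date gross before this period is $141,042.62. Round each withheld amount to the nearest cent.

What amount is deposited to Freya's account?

$3,765.03

401(k) contribution: $6,288.45 × 0.0982 = $617.53
Transit benefit: $225.82
Pre-tax total = $617.53 + $225.82 = $843.35
Taxable wages = $6,288.45 − $843.35 = $5,445.10
City income tax: $5,445.10 × 0.0184 = $100.19
State income tax: $5,445.10 × 0.04 = $217.80
Federal income tax: $5,445.10 × 0.2354 = $1,281.78
Social Security tax: only $142,476.53 − $141,042.62 = $1,433.91 of this check is subject → $1,433.91 × 0.056 = $80.30
Total deductions = $617.53 + $225.82 + $100.19 + $217.80 + $1,281.78 + $80.30 = $2,523.42
Net pay = $6,288.45 − $2,523.42 = $3,765.03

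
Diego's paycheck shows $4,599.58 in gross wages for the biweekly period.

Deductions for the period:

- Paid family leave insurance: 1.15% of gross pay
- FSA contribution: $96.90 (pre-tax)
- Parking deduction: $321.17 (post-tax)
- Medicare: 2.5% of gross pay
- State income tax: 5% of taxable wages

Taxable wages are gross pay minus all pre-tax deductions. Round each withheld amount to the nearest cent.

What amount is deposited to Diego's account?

$3,788.49

FSA contribution: $96.90
Taxable wages = $4,599.58 − $96.90 = $4,502.68
State income tax: $4,502.68 × 0.05 = $225.13
Paid family leave insurance: $4,599.58 × 0.0115 = $52.90
Medicare: $4,599.58 × 0.025 = $114.99
Parking deduction: $321.17
Total deductions = $96.90 + $225.13 + $52.90 + $114.99 + $321.17 = $811.09
Net pay = $4,599.58 − $811.09 = $3,788.49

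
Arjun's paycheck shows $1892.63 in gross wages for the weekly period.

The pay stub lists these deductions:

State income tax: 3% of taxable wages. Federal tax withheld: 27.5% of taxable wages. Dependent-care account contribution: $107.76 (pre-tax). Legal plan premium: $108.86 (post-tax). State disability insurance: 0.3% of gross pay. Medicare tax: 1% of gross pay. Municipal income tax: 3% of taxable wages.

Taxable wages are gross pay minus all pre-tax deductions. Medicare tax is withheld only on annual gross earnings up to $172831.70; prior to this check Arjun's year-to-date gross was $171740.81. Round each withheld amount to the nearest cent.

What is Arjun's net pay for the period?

Dependent-care account contribution: $107.76
Taxable wages = $1892.63 − $107.76 = $1784.87
Municipal income tax: $1784.87 × 0.03 = $53.55
Federal tax withheld: $1784.87 × 0.275 = $490.84
State income tax: $1784.87 × 0.03 = $53.55
Medicare tax: only $172831.70 − $171740.81 = $1090.89 of this check is subject → $1090.89 × 0.01 = $10.91
State disability insurance: $1892.63 × 0.003 = $5.68
Legal plan premium: $108.86
Total deductions = $107.76 + $53.55 + $490.84 + $53.55 + $10.91 + $5.68 + $108.86 = $831.15
Net pay = $1892.63 − $831.15 = $1061.48

$1061.48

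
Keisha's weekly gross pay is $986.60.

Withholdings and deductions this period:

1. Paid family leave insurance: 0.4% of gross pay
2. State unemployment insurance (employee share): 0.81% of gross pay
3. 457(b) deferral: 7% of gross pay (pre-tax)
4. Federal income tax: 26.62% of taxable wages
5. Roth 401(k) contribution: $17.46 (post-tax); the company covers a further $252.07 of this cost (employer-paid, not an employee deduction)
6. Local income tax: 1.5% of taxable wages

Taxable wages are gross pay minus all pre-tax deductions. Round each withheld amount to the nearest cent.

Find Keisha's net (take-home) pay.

457(b) deferral: $986.60 × 0.07 = $69.06
Taxable wages = $986.60 − $69.06 = $917.54
Local income tax: $917.54 × 0.015 = $13.76
Federal income tax: $917.54 × 0.2662 = $244.25
State unemployment insurance (employee share): $986.60 × 0.0081 = $7.99
Paid family leave insurance: $986.60 × 0.004 = $3.95
Roth 401(k) contribution: $17.46
(Employer's $252.07 toward Roth 401(k) contribution is not withheld from the employee.)
Total deductions = $69.06 + $13.76 + $244.25 + $7.99 + $3.95 + $17.46 = $356.47
Net pay = $986.60 − $356.47 = $630.13

$630.13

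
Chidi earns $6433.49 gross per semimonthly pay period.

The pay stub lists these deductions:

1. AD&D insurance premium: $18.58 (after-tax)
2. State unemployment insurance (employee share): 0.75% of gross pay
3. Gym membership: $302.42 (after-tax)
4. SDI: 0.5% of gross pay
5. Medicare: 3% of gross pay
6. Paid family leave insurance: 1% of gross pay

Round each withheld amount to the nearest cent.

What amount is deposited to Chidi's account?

$5774.74

Paid family leave insurance: $6433.49 × 0.01 = $64.33
Medicare: $6433.49 × 0.03 = $193.00
SDI: $6433.49 × 0.005 = $32.17
State unemployment insurance (employee share): $6433.49 × 0.0075 = $48.25
AD&D insurance premium: $18.58
Gym membership: $302.42
Total deductions = $64.33 + $193.00 + $32.17 + $48.25 + $18.58 + $302.42 = $658.75
Net pay = $6433.49 − $658.75 = $5774.74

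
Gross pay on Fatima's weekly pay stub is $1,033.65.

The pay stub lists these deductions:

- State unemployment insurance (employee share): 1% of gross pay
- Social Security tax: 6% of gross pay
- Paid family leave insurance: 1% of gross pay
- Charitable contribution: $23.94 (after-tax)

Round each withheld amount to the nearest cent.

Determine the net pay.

$927.01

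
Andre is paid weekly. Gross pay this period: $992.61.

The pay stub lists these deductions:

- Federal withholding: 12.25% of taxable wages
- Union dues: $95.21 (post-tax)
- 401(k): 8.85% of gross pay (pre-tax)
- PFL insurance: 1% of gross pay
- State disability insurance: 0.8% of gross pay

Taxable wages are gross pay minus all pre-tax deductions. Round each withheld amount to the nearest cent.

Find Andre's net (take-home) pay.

401(k): $992.61 × 0.0885 = $87.85
Taxable wages = $992.61 − $87.85 = $904.76
Federal withholding: $904.76 × 0.1225 = $110.83
State disability insurance: $992.61 × 0.008 = $7.94
PFL insurance: $992.61 × 0.01 = $9.93
Union dues: $95.21
Total deductions = $87.85 + $110.83 + $7.94 + $9.93 + $95.21 = $311.76
Net pay = $992.61 − $311.76 = $680.85

$680.85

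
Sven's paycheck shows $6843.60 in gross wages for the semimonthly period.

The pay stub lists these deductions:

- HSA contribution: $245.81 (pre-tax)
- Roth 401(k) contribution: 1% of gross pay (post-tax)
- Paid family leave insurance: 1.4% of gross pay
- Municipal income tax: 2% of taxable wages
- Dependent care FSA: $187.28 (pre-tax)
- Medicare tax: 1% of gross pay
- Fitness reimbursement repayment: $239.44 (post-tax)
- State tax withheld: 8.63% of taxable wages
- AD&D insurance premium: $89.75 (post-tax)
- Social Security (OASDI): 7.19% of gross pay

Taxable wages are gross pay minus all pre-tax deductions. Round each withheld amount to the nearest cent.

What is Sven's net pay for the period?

$4675.14

HSA contribution: $245.81
Dependent care FSA: $187.28
Pre-tax total = $245.81 + $187.28 = $433.09
Taxable wages = $6843.60 − $433.09 = $6410.51
Municipal income tax: $6410.51 × 0.02 = $128.21
State tax withheld: $6410.51 × 0.0863 = $553.23
Paid family leave insurance: $6843.60 × 0.014 = $95.81
Medicare tax: $6843.60 × 0.01 = $68.44
Social Security (OASDI): $6843.60 × 0.0719 = $492.05
Fitness reimbursement repayment: $239.44
Roth 401(k) contribution: $6843.60 × 0.01 = $68.44
AD&D insurance premium: $89.75
Total deductions = $245.81 + $187.28 + $128.21 + $553.23 + $95.81 + $68.44 + $492.05 + $239.44 + $68.44 + $89.75 = $2168.46
Net pay = $6843.60 − $2168.46 = $4675.14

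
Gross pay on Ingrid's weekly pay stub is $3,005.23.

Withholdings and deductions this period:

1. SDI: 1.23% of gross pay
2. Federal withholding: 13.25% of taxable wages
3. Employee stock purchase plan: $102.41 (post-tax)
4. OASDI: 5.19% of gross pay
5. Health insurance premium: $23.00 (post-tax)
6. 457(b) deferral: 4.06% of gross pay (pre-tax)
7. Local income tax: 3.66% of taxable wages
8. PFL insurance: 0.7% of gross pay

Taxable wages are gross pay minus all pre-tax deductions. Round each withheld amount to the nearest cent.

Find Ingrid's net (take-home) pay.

$2,056.28

457(b) deferral: $3,005.23 × 0.0406 = $122.01
Taxable wages = $3,005.23 − $122.01 = $2,883.22
Local income tax: $2,883.22 × 0.0366 = $105.53
Federal withholding: $2,883.22 × 0.1325 = $382.03
OASDI: $3,005.23 × 0.0519 = $155.97
SDI: $3,005.23 × 0.0123 = $36.96
PFL insurance: $3,005.23 × 0.007 = $21.04
Employee stock purchase plan: $102.41
Health insurance premium: $23.00
Total deductions = $122.01 + $105.53 + $382.03 + $155.97 + $36.96 + $21.04 + $102.41 + $23.00 = $948.95
Net pay = $3,005.23 − $948.95 = $2,056.28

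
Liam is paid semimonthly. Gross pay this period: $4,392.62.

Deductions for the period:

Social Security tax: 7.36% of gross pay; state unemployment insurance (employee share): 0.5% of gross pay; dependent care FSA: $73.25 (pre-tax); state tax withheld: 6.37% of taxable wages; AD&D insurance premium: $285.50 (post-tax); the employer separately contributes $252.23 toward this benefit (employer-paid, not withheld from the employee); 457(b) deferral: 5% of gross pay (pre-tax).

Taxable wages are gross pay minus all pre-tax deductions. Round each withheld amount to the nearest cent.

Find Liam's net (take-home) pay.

$3,207.83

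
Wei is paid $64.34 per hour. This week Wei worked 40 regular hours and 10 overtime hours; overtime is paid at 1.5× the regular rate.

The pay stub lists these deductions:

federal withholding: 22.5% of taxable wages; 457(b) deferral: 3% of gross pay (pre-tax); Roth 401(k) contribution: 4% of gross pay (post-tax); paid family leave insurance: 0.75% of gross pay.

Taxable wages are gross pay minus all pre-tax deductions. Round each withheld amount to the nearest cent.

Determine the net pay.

$2,492.13

Regular pay: 40 × $64.34 = $2,573.60
Overtime pay: 10 × $64.34 × 1.5 = $965.10
Gross pay = $2,573.60 + $965.10 = $3,538.70
457(b) deferral: $3,538.70 × 0.03 = $106.16
Taxable wages = $3,538.70 − $106.16 = $3,432.54
Federal withholding: $3,432.54 × 0.225 = $772.32
Paid family leave insurance: $3,538.70 × 0.0075 = $26.54
Roth 401(k) contribution: $3,538.70 × 0.04 = $141.55
Total deductions = $106.16 + $772.32 + $26.54 + $141.55 = $1,046.57
Net pay = $3,538.70 − $1,046.57 = $2,492.13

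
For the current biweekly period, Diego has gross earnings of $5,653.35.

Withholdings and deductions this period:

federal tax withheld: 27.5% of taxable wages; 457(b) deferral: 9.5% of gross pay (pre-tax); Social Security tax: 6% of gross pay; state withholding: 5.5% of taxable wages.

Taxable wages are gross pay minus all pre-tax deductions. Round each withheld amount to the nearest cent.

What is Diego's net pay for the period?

457(b) deferral: $5,653.35 × 0.095 = $537.07
Taxable wages = $5,653.35 − $537.07 = $5,116.28
State withholding: $5,116.28 × 0.055 = $281.40
Federal tax withheld: $5,116.28 × 0.275 = $1,406.98
Social Security tax: $5,653.35 × 0.06 = $339.20
Total deductions = $537.07 + $281.40 + $1,406.98 + $339.20 = $2,564.65
Net pay = $5,653.35 − $2,564.65 = $3,088.70

$3,088.70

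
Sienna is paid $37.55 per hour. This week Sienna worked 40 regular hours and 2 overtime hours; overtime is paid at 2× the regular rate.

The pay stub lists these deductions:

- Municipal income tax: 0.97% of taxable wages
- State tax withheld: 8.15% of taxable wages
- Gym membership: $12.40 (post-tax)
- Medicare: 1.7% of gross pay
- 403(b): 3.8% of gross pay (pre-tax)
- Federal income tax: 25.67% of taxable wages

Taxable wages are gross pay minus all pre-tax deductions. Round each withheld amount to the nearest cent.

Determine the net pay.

$995.97

Regular pay: 40 × $37.55 = $1,502.00
Overtime pay: 2 × $37.55 × 2 = $150.20
Gross pay = $1,502.00 + $150.20 = $1,652.20
403(b): $1,652.20 × 0.038 = $62.78
Taxable wages = $1,652.20 − $62.78 = $1,589.42
State tax withheld: $1,589.42 × 0.0815 = $129.54
Federal income tax: $1,589.42 × 0.2567 = $408.00
Municipal income tax: $1,589.42 × 0.0097 = $15.42
Medicare: $1,652.20 × 0.017 = $28.09
Gym membership: $12.40
Total deductions = $62.78 + $129.54 + $408.00 + $15.42 + $28.09 + $12.40 = $656.23
Net pay = $1,652.20 − $656.23 = $995.97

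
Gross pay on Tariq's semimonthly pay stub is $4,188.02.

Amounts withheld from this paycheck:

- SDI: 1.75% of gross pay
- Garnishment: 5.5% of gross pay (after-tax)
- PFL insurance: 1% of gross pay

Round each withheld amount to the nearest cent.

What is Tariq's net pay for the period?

SDI: $4,188.02 × 0.0175 = $73.29
PFL insurance: $4,188.02 × 0.01 = $41.88
Garnishment: $4,188.02 × 0.055 = $230.34
Total deductions = $73.29 + $41.88 + $230.34 = $345.51
Net pay = $4,188.02 − $345.51 = $3,842.51

$3,842.51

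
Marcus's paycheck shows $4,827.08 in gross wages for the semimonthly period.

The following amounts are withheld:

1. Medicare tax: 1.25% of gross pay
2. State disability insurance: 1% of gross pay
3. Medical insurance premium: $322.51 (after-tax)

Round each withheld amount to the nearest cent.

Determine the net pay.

$4,395.96

Medicare tax: $4,827.08 × 0.0125 = $60.34
State disability insurance: $4,827.08 × 0.01 = $48.27
Medical insurance premium: $322.51
Total deductions = $60.34 + $48.27 + $322.51 = $431.12
Net pay = $4,827.08 − $431.12 = $4,395.96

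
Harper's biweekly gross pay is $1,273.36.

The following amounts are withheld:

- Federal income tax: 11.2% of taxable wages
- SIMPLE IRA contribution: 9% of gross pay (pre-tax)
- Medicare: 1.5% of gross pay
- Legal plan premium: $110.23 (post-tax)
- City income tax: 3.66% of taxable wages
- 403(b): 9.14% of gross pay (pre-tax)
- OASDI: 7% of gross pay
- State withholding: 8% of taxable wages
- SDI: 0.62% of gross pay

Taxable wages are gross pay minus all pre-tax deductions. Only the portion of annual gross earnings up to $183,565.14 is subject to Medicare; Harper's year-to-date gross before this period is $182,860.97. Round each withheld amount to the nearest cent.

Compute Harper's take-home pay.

SIMPLE IRA contribution: $1,273.36 × 0.09 = $114.60
403(b): $1,273.36 × 0.0914 = $116.39
Pre-tax total = $114.60 + $116.39 = $230.99
Taxable wages = $1,273.36 − $230.99 = $1,042.37
City income tax: $1,042.37 × 0.0366 = $38.15
State withholding: $1,042.37 × 0.08 = $83.39
Federal income tax: $1,042.37 × 0.112 = $116.75
SDI: $1,273.36 × 0.0062 = $7.89
OASDI: $1,273.36 × 0.07 = $89.14
Medicare: only $183,565.14 − $182,860.97 = $704.17 of this check is subject → $704.17 × 0.015 = $10.56
Legal plan premium: $110.23
Total deductions = $114.60 + $116.39 + $38.15 + $83.39 + $116.75 + $7.89 + $89.14 + $10.56 + $110.23 = $687.10
Net pay = $1,273.36 − $687.10 = $586.26

$586.26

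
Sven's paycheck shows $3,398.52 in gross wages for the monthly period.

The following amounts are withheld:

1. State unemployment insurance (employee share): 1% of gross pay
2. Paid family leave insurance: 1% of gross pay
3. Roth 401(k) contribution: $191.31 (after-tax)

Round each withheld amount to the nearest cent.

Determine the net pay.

$3,139.23

State unemployment insurance (employee share): $3,398.52 × 0.01 = $33.99
Paid family leave insurance: $3,398.52 × 0.01 = $33.99
Roth 401(k) contribution: $191.31
Total deductions = $33.99 + $33.99 + $191.31 = $259.29
Net pay = $3,398.52 − $259.29 = $3,139.23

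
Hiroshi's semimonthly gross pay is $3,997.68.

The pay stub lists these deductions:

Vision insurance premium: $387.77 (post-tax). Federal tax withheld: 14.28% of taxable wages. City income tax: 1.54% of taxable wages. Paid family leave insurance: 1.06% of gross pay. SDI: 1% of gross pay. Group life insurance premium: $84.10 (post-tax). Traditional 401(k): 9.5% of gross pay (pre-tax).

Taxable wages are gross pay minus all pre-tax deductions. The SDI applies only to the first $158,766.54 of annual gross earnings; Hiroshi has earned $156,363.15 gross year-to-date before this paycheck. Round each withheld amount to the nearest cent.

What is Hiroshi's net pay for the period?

$2,507.26

Traditional 401(k): $3,997.68 × 0.095 = $379.78
Taxable wages = $3,997.68 − $379.78 = $3,617.90
City income tax: $3,617.90 × 0.0154 = $55.72
Federal tax withheld: $3,617.90 × 0.1428 = $516.64
Paid family leave insurance: $3,997.68 × 0.0106 = $42.38
SDI: only $158,766.54 − $156,363.15 = $2,403.39 of this check is subject → $2,403.39 × 0.01 = $24.03
Vision insurance premium: $387.77
Group life insurance premium: $84.10
Total deductions = $379.78 + $55.72 + $516.64 + $42.38 + $24.03 + $387.77 + $84.10 = $1,490.42
Net pay = $3,997.68 − $1,490.42 = $2,507.26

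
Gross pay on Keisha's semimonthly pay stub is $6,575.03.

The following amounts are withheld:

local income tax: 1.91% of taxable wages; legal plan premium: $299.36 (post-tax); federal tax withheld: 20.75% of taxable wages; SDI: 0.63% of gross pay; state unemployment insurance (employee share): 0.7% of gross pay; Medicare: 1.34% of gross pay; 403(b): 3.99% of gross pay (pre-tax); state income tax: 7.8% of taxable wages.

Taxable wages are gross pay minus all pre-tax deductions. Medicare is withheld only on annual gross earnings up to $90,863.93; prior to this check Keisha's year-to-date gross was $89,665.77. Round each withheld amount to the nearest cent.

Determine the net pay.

$3,986.98

403(b): $6,575.03 × 0.0399 = $262.34
Taxable wages = $6,575.03 − $262.34 = $6,312.69
Local income tax: $6,312.69 × 0.0191 = $120.57
Federal tax withheld: $6,312.69 × 0.2075 = $1,309.88
State income tax: $6,312.69 × 0.078 = $492.39
SDI: $6,575.03 × 0.0063 = $41.42
State unemployment insurance (employee share): $6,575.03 × 0.007 = $46.03
Medicare: only $90,863.93 − $89,665.77 = $1,198.16 of this check is subject → $1,198.16 × 0.0134 = $16.06
Legal plan premium: $299.36
Total deductions = $262.34 + $120.57 + $1,309.88 + $492.39 + $41.42 + $46.03 + $16.06 + $299.36 = $2,588.05
Net pay = $6,575.03 − $2,588.05 = $3,986.98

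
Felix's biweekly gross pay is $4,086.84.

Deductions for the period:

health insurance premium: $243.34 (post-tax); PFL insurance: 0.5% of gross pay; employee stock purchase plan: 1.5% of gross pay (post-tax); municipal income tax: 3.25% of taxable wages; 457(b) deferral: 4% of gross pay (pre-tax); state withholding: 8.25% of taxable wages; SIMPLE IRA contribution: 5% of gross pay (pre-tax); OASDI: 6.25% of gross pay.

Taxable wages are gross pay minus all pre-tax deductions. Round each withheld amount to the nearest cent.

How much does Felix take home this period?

$2,710.84

457(b) deferral: $4,086.84 × 0.04 = $163.47
SIMPLE IRA contribution: $4,086.84 × 0.05 = $204.34
Pre-tax total = $163.47 + $204.34 = $367.81
Taxable wages = $4,086.84 − $367.81 = $3,719.03
State withholding: $3,719.03 × 0.0825 = $306.82
Municipal income tax: $3,719.03 × 0.0325 = $120.87
PFL insurance: $4,086.84 × 0.005 = $20.43
OASDI: $4,086.84 × 0.0625 = $255.43
Employee stock purchase plan: $4,086.84 × 0.015 = $61.30
Health insurance premium: $243.34
Total deductions = $163.47 + $204.34 + $306.82 + $120.87 + $20.43 + $255.43 + $61.30 + $243.34 = $1,376.00
Net pay = $4,086.84 − $1,376.00 = $2,710.84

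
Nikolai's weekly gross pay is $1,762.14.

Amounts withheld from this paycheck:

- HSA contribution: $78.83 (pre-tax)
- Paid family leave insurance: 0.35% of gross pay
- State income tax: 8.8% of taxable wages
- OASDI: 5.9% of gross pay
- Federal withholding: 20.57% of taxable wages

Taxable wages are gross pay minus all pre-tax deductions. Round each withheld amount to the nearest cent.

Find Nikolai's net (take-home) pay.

$1,078.78

HSA contribution: $78.83
Taxable wages = $1,762.14 − $78.83 = $1,683.31
State income tax: $1,683.31 × 0.088 = $148.13
Federal withholding: $1,683.31 × 0.2057 = $346.26
Paid family leave insurance: $1,762.14 × 0.0035 = $6.17
OASDI: $1,762.14 × 0.059 = $103.97
Total deductions = $78.83 + $148.13 + $346.26 + $6.17 + $103.97 = $683.36
Net pay = $1,762.14 − $683.36 = $1,078.78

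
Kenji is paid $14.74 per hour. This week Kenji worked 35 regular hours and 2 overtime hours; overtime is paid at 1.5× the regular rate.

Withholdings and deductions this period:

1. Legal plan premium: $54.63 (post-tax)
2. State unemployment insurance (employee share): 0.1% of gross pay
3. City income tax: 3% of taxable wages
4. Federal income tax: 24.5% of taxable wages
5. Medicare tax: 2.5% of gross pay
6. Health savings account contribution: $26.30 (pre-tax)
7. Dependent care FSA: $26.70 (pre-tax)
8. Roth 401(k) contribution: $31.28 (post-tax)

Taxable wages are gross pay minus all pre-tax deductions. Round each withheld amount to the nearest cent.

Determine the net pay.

Regular pay: 35 × $14.74 = $515.90
Overtime pay: 2 × $14.74 × 1.5 = $44.22
Gross pay = $515.90 + $44.22 = $560.12
Dependent care FSA: $26.70
Health savings account contribution: $26.30
Pre-tax total = $26.70 + $26.30 = $53.00
Taxable wages = $560.12 − $53.00 = $507.12
City income tax: $507.12 × 0.03 = $15.21
Federal income tax: $507.12 × 0.245 = $124.24
Medicare tax: $560.12 × 0.025 = $14.00
State unemployment insurance (employee share): $560.12 × 0.001 = $0.56
Legal plan premium: $54.63
Roth 401(k) contribution: $31.28
Total deductions = $26.70 + $26.30 + $15.21 + $124.24 + $14.00 + $0.56 + $54.63 + $31.28 = $292.92
Net pay = $560.12 − $292.92 = $267.20

$267.20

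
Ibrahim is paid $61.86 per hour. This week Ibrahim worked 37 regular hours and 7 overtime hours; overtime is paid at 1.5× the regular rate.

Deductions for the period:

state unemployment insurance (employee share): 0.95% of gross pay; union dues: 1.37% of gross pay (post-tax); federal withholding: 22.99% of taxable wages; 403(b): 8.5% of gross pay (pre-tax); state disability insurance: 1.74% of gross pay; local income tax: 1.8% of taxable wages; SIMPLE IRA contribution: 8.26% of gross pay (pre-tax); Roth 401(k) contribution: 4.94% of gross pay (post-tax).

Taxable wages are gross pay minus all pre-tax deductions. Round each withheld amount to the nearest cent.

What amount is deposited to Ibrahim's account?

$1,575.09

Regular pay: 37 × $61.86 = $2,288.82
Overtime pay: 7 × $61.86 × 1.5 = $649.53
Gross pay = $2,288.82 + $649.53 = $2,938.35
403(b): $2,938.35 × 0.085 = $249.76
SIMPLE IRA contribution: $2,938.35 × 0.0826 = $242.71
Pre-tax total = $249.76 + $242.71 = $492.47
Taxable wages = $2,938.35 − $492.47 = $2,445.88
Federal withholding: $2,445.88 × 0.2299 = $562.31
Local income tax: $2,445.88 × 0.018 = $44.03
State unemployment insurance (employee share): $2,938.35 × 0.0095 = $27.91
State disability insurance: $2,938.35 × 0.0174 = $51.13
Union dues: $2,938.35 × 0.0137 = $40.26
Roth 401(k) contribution: $2,938.35 × 0.0494 = $145.15
Total deductions = $249.76 + $242.71 + $562.31 + $44.03 + $27.91 + $51.13 + $40.26 + $145.15 = $1,363.26
Net pay = $2,938.35 − $1,363.26 = $1,575.09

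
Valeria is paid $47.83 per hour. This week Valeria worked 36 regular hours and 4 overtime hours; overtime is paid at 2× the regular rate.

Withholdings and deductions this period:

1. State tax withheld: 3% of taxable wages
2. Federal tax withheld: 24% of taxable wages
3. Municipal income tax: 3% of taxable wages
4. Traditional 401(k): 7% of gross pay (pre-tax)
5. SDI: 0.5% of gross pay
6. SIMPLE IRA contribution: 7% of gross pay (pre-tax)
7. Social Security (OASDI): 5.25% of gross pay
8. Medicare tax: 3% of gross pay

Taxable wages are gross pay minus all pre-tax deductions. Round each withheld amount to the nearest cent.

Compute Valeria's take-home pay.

Regular pay: 36 × $47.83 = $1,721.88
Overtime pay: 4 × $47.83 × 2 = $382.64
Gross pay = $1,721.88 + $382.64 = $2,104.52
SIMPLE IRA contribution: $2,104.52 × 0.07 = $147.32
Traditional 401(k): $2,104.52 × 0.07 = $147.32
Pre-tax total = $147.32 + $147.32 = $294.64
Taxable wages = $2,104.52 − $294.64 = $1,809.88
Federal tax withheld: $1,809.88 × 0.24 = $434.37
State tax withheld: $1,809.88 × 0.03 = $54.30
Municipal income tax: $1,809.88 × 0.03 = $54.30
Social Security (OASDI): $2,104.52 × 0.0525 = $110.49
SDI: $2,104.52 × 0.005 = $10.52
Medicare tax: $2,104.52 × 0.03 = $63.14
Total deductions = $147.32 + $147.32 + $434.37 + $54.30 + $54.30 + $110.49 + $10.52 + $63.14 = $1,021.76
Net pay = $2,104.52 − $1,021.76 = $1,082.76

$1,082.76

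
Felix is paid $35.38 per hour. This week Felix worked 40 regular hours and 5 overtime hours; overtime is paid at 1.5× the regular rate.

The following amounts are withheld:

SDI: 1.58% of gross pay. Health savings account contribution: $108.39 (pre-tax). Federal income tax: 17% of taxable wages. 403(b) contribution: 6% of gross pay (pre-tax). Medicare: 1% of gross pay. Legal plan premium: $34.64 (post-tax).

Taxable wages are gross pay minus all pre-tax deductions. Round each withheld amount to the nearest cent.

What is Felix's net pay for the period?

$1,143.20

Regular pay: 40 × $35.38 = $1,415.20
Overtime pay: 5 × $35.38 × 1.5 = $265.35
Gross pay = $1,415.20 + $265.35 = $1,680.55
Health savings account contribution: $108.39
403(b) contribution: $1,680.55 × 0.06 = $100.83
Pre-tax total = $108.39 + $100.83 = $209.22
Taxable wages = $1,680.55 − $209.22 = $1,471.33
Federal income tax: $1,471.33 × 0.17 = $250.13
SDI: $1,680.55 × 0.0158 = $26.55
Medicare: $1,680.55 × 0.01 = $16.81
Legal plan premium: $34.64
Total deductions = $108.39 + $100.83 + $250.13 + $26.55 + $16.81 + $34.64 = $537.35
Net pay = $1,680.55 − $537.35 = $1,143.20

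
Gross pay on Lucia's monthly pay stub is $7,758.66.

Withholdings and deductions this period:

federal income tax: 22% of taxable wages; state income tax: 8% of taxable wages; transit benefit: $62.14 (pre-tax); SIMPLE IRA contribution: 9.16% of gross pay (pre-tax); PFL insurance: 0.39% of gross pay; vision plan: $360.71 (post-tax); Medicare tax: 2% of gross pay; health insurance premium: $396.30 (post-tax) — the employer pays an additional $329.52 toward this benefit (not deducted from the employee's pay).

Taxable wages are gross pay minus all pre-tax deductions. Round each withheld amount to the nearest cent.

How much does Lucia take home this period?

SIMPLE IRA contribution: $7,758.66 × 0.0916 = $710.69
Transit benefit: $62.14
Pre-tax total = $710.69 + $62.14 = $772.83
Taxable wages = $7,758.66 − $772.83 = $6,985.83
Federal income tax: $6,985.83 × 0.22 = $1,536.88
State income tax: $6,985.83 × 0.08 = $558.87
Medicare tax: $7,758.66 × 0.02 = $155.17
PFL insurance: $7,758.66 × 0.0039 = $30.26
Health insurance premium: $396.30
Vision plan: $360.71
(Employer's $329.52 toward health insurance premium is not withheld from the employee.)
Total deductions = $710.69 + $62.14 + $1,536.88 + $558.87 + $155.17 + $30.26 + $396.30 + $360.71 = $3,811.02
Net pay = $7,758.66 − $3,811.02 = $3,947.64

$3,947.64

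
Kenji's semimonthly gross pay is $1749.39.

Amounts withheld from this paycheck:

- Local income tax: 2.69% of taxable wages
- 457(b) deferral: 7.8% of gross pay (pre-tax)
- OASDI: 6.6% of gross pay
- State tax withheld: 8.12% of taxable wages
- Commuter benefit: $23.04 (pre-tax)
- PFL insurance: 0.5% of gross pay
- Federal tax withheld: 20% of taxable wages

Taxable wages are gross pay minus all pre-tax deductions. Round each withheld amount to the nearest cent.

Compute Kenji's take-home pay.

$975.84

457(b) deferral: $1749.39 × 0.078 = $136.45
Commuter benefit: $23.04
Pre-tax total = $136.45 + $23.04 = $159.49
Taxable wages = $1749.39 − $159.49 = $1589.90
Local income tax: $1589.90 × 0.0269 = $42.77
Federal tax withheld: $1589.90 × 0.2 = $317.98
State tax withheld: $1589.90 × 0.0812 = $129.10
OASDI: $1749.39 × 0.066 = $115.46
PFL insurance: $1749.39 × 0.005 = $8.75
Total deductions = $136.45 + $23.04 + $42.77 + $317.98 + $129.10 + $115.46 + $8.75 = $773.55
Net pay = $1749.39 − $773.55 = $975.84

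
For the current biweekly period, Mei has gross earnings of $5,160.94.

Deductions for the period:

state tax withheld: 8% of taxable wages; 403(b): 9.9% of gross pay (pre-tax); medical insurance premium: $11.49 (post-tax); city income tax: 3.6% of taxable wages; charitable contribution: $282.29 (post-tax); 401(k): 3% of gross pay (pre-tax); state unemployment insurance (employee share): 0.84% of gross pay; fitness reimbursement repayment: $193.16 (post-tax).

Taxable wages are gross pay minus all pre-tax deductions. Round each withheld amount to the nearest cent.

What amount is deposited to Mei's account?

$3,443.45

403(b): $5,160.94 × 0.099 = $510.93
401(k): $5,160.94 × 0.03 = $154.83
Pre-tax total = $510.93 + $154.83 = $665.76
Taxable wages = $5,160.94 − $665.76 = $4,495.18
City income tax: $4,495.18 × 0.036 = $161.83
State tax withheld: $4,495.18 × 0.08 = $359.61
State unemployment insurance (employee share): $5,160.94 × 0.0084 = $43.35
Charitable contribution: $282.29
Medical insurance premium: $11.49
Fitness reimbursement repayment: $193.16
Total deductions = $510.93 + $154.83 + $161.83 + $359.61 + $43.35 + $282.29 + $11.49 + $193.16 = $1,717.49
Net pay = $5,160.94 − $1,717.49 = $3,443.45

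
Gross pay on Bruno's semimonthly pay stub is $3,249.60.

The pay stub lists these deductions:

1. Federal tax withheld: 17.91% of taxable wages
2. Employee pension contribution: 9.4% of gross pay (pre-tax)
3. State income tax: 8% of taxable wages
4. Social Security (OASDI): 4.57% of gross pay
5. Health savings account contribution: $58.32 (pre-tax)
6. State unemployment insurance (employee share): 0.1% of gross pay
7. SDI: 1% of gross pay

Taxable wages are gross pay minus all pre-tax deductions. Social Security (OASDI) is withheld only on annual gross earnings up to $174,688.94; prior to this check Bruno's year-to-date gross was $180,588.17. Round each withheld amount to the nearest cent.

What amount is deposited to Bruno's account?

Health savings account contribution: $58.32
Employee pension contribution: $3,249.60 × 0.094 = $305.46
Pre-tax total = $58.32 + $305.46 = $363.78
Taxable wages = $3,249.60 − $363.78 = $2,885.82
State income tax: $2,885.82 × 0.08 = $230.87
Federal tax withheld: $2,885.82 × 0.1791 = $516.85
Social Security (OASDI): annual cap $174,688.94 already reached (YTD $180,588.17), so $0.00
SDI: $3,249.60 × 0.01 = $32.50
State unemployment insurance (employee share): $3,249.60 × 0.001 = $3.25
Total deductions = $58.32 + $305.46 + $230.87 + $516.85 + $0.00 + $32.50 + $3.25 = $1,147.25
Net pay = $3,249.60 − $1,147.25 = $2,102.35

$2,102.35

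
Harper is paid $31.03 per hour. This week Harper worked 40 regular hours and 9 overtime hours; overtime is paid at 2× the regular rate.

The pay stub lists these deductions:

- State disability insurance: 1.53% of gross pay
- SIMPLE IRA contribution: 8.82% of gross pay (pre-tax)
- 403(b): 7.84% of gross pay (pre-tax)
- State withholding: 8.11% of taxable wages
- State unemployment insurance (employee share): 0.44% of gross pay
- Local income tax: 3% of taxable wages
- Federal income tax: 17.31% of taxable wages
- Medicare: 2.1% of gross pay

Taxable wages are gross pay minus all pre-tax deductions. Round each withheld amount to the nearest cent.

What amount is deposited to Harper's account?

Regular pay: 40 × $31.03 = $1,241.20
Overtime pay: 9 × $31.03 × 2 = $558.54
Gross pay = $1,241.20 + $558.54 = $1,799.74
403(b): $1,799.74 × 0.0784 = $141.10
SIMPLE IRA contribution: $1,799.74 × 0.0882 = $158.74
Pre-tax total = $141.10 + $158.74 = $299.84
Taxable wages = $1,799.74 − $299.84 = $1,499.90
State withholding: $1,499.90 × 0.0811 = $121.64
Federal income tax: $1,499.90 × 0.1731 = $259.63
Local income tax: $1,499.90 × 0.03 = $45.00
State unemployment insurance (employee share): $1,799.74 × 0.0044 = $7.92
State disability insurance: $1,799.74 × 0.0153 = $27.54
Medicare: $1,799.74 × 0.021 = $37.79
Total deductions = $141.10 + $158.74 + $121.64 + $259.63 + $45.00 + $7.92 + $27.54 + $37.79 = $799.36
Net pay = $1,799.74 − $799.36 = $1,000.38

$1,000.38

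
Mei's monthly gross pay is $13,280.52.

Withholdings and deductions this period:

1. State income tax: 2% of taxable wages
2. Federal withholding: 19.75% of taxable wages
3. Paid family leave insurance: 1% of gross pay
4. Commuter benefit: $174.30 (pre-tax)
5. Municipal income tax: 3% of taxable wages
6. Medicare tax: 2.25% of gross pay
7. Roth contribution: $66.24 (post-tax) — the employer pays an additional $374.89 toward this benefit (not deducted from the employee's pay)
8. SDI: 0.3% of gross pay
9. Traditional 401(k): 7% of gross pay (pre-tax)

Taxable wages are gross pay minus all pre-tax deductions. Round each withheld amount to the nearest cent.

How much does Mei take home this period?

Traditional 401(k): $13,280.52 × 0.07 = $929.64
Commuter benefit: $174.30
Pre-tax total = $929.64 + $174.30 = $1,103.94
Taxable wages = $13,280.52 − $1,103.94 = $12,176.58
Federal withholding: $12,176.58 × 0.1975 = $2,404.87
Municipal income tax: $12,176.58 × 0.03 = $365.30
State income tax: $12,176.58 × 0.02 = $243.53
Paid family leave insurance: $13,280.52 × 0.01 = $132.81
SDI: $13,280.52 × 0.003 = $39.84
Medicare tax: $13,280.52 × 0.0225 = $298.81
Roth contribution: $66.24
(Employer's $374.89 toward Roth contribution is not withheld from the employee.)
Total deductions = $929.64 + $174.30 + $2,404.87 + $365.30 + $243.53 + $132.81 + $39.84 + $298.81 + $66.24 = $4,655.34
Net pay = $13,280.52 − $4,655.34 = $8,625.18

$8,625.18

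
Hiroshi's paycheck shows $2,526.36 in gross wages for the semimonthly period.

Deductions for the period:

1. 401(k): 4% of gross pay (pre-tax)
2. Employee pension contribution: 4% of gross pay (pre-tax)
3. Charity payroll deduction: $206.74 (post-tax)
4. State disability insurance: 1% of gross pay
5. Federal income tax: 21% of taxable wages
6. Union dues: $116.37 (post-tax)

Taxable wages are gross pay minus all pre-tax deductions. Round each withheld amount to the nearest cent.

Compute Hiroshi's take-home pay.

401(k): $2,526.36 × 0.04 = $101.05
Employee pension contribution: $2,526.36 × 0.04 = $101.05
Pre-tax total = $101.05 + $101.05 = $202.10
Taxable wages = $2,526.36 − $202.10 = $2,324.26
Federal income tax: $2,324.26 × 0.21 = $488.09
State disability insurance: $2,526.36 × 0.01 = $25.26
Charity payroll deduction: $206.74
Union dues: $116.37
Total deductions = $101.05 + $101.05 + $488.09 + $25.26 + $206.74 + $116.37 = $1,038.56
Net pay = $2,526.36 − $1,038.56 = $1,487.80

$1,487.80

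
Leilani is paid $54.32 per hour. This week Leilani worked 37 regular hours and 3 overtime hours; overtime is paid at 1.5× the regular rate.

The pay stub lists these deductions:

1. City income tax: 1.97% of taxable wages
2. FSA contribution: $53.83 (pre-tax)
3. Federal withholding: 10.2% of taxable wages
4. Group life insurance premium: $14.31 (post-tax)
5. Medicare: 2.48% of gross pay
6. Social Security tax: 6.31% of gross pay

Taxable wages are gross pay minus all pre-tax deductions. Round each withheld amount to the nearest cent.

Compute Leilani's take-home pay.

Regular pay: 37 × $54.32 = $2,009.84
Overtime pay: 3 × $54.32 × 1.5 = $244.44
Gross pay = $2,009.84 + $244.44 = $2,254.28
FSA contribution: $53.83
Taxable wages = $2,254.28 − $53.83 = $2,200.45
Federal withholding: $2,200.45 × 0.102 = $224.45
City income tax: $2,200.45 × 0.0197 = $43.35
Social Security tax: $2,254.28 × 0.0631 = $142.25
Medicare: $2,254.28 × 0.0248 = $55.91
Group life insurance premium: $14.31
Total deductions = $53.83 + $224.45 + $43.35 + $142.25 + $55.91 + $14.31 = $534.10
Net pay = $2,254.28 − $534.10 = $1,720.18

$1,720.18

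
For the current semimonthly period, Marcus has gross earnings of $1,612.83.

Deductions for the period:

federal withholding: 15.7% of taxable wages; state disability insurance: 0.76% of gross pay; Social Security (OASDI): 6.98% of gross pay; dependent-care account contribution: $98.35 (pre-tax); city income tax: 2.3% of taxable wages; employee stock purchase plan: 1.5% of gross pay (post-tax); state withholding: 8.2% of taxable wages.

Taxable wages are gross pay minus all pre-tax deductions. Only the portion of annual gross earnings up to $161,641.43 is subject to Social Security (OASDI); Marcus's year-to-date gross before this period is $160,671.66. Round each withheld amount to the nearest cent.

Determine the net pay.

$1,013.55

Dependent-care account contribution: $98.35
Taxable wages = $1,612.83 − $98.35 = $1,514.48
Federal withholding: $1,514.48 × 0.157 = $237.77
State withholding: $1,514.48 × 0.082 = $124.19
City income tax: $1,514.48 × 0.023 = $34.83
Social Security (OASDI): only $161,641.43 − $160,671.66 = $969.77 of this check is subject → $969.77 × 0.0698 = $67.69
State disability insurance: $1,612.83 × 0.0076 = $12.26
Employee stock purchase plan: $1,612.83 × 0.015 = $24.19
Total deductions = $98.35 + $237.77 + $124.19 + $34.83 + $67.69 + $12.26 + $24.19 = $599.28
Net pay = $1,612.83 − $599.28 = $1,013.55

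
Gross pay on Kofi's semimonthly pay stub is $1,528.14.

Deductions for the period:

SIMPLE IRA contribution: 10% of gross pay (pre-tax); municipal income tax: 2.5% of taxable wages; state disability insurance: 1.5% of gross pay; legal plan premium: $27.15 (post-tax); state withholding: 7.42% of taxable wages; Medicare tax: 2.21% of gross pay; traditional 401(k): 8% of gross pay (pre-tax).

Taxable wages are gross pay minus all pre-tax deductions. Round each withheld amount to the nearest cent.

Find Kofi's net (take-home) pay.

$1,044.93

SIMPLE IRA contribution: $1,528.14 × 0.1 = $152.81
Traditional 401(k): $1,528.14 × 0.08 = $122.25
Pre-tax total = $152.81 + $122.25 = $275.06
Taxable wages = $1,528.14 − $275.06 = $1,253.08
Municipal income tax: $1,253.08 × 0.025 = $31.33
State withholding: $1,253.08 × 0.0742 = $92.98
Medicare tax: $1,528.14 × 0.0221 = $33.77
State disability insurance: $1,528.14 × 0.015 = $22.92
Legal plan premium: $27.15
Total deductions = $152.81 + $122.25 + $31.33 + $92.98 + $33.77 + $22.92 + $27.15 = $483.21
Net pay = $1,528.14 − $483.21 = $1,044.93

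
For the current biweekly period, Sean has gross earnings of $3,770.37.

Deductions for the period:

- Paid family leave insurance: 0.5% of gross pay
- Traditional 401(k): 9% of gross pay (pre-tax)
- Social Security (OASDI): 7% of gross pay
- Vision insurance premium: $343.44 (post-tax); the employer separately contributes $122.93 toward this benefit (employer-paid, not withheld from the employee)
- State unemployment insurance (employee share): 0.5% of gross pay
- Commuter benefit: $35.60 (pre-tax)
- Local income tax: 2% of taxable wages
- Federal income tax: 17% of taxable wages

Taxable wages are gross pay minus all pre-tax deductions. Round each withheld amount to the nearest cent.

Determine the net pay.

$2,105.24

Commuter benefit: $35.60
Traditional 401(k): $3,770.37 × 0.09 = $339.33
Pre-tax total = $35.60 + $339.33 = $374.93
Taxable wages = $3,770.37 − $374.93 = $3,395.44
Federal income tax: $3,395.44 × 0.17 = $577.22
Local income tax: $3,395.44 × 0.02 = $67.91
Social Security (OASDI): $3,770.37 × 0.07 = $263.93
Paid family leave insurance: $3,770.37 × 0.005 = $18.85
State unemployment insurance (employee share): $3,770.37 × 0.005 = $18.85
Vision insurance premium: $343.44
(Employer's $122.93 toward vision insurance premium is not withheld from the employee.)
Total deductions = $35.60 + $339.33 + $577.22 + $67.91 + $263.93 + $18.85 + $18.85 + $343.44 = $1,665.13
Net pay = $3,770.37 − $1,665.13 = $2,105.24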